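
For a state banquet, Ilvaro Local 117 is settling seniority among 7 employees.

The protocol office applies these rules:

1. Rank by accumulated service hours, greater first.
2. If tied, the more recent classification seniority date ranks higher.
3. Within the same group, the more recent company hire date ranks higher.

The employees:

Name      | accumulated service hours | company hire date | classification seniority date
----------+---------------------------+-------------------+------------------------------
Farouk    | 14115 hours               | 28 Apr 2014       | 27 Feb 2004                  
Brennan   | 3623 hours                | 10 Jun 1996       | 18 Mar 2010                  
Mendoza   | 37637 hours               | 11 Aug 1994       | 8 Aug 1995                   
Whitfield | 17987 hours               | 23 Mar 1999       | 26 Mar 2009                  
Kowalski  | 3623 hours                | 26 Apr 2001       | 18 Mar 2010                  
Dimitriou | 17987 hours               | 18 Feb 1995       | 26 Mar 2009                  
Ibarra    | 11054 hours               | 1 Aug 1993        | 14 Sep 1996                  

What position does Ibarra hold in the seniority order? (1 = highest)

5

By accumulated service hours (higher first): Mendoza (37637 hours); then Whitfield and Dimitriou (both 17987 hours); then Farouk (14115 hours); then Ibarra (11054 hours); then Kowalski and Brennan (both 3623 hours).
Whitfield and Dimitriou both have classification seniority date 26 Mar 2009, so the next rule applies.
Among Whitfield and Dimitriou, by company hire date (later first): Whitfield (23 Mar 1999) before Dimitriou (18 Feb 1995).
Kowalski and Brennan both have classification seniority date 18 Mar 2010, so the next rule applies.
Among Kowalski and Brennan, by company hire date (later first): Kowalski (26 Apr 2001) before Brennan (10 Jun 1996).
Order: Mendoza, Whitfield, Dimitriou, Farouk, Ibarra, Kowalski, Brennan. So position 5.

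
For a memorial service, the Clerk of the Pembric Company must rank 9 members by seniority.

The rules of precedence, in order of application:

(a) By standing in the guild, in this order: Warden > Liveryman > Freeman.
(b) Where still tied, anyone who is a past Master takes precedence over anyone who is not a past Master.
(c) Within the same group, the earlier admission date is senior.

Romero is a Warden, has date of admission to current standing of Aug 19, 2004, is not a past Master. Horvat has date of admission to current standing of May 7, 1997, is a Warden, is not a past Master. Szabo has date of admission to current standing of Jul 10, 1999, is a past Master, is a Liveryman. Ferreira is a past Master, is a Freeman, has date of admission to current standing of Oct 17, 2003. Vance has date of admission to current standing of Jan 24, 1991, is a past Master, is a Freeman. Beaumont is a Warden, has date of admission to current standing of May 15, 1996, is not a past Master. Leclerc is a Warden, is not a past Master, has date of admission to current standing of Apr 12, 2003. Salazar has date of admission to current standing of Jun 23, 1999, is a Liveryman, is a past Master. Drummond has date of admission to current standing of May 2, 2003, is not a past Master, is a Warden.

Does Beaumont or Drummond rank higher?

Beaumont

By standing in the guild: Beaumont, Horvat, Leclerc, Drummond and Romero (Warden); then Salazar and Szabo (Liveryman); then Vance and Ferreira (Freeman).
Beaumont, Horvat, Leclerc, Drummond and Romero are each not a past Master, so the next rule applies.
Among Beaumont, Horvat, Leclerc, Drummond and Romero, by date of admission to current standing (earlier first): Beaumont (May 15, 1996) before Horvat (May 7, 1997) before Leclerc (Apr 12, 2003) before Drummond (May 2, 2003) before Romero (Aug 19, 2004).
Salazar and Szabo are each a past Master, so the next rule applies.
Among Salazar and Szabo, by date of admission to current standing (earlier first): Salazar (Jun 23, 1999) before Szabo (Jul 10, 1999).
Vance and Ferreira are each a past Master, so the next rule applies.
Among Vance and Ferreira, by date of admission to current standing (earlier first): Vance (Jan 24, 1991) before Ferreira (Oct 17, 2003).
So Beaumont takes precedence.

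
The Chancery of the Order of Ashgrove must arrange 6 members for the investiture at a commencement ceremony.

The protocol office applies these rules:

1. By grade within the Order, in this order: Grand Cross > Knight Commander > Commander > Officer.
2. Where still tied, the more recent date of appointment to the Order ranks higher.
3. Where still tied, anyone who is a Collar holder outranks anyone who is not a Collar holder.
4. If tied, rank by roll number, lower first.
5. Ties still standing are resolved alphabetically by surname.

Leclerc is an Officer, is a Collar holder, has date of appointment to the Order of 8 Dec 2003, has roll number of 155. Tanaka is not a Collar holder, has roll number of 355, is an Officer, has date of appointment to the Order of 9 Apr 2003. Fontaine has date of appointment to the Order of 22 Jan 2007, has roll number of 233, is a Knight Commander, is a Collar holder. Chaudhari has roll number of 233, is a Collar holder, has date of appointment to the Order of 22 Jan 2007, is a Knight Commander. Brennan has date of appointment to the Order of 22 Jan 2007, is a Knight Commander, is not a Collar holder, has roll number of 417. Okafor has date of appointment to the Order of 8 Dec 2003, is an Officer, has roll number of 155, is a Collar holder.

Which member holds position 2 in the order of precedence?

By grade within the Order: Chaudhari, Fontaine and Brennan (Knight Commander); then Leclerc, Okafor and Tanaka (Officer).
Chaudhari, Fontaine and Brennan all have date of appointment to the Order 22 Jan 2007, so the next rule applies.
Among Chaudhari, Fontaine and Brennan, a Collar holder before not a Collar holder: Chaudhari and Fontaine (a Collar holder) before Brennan (not a Collar holder).
Chaudhari and Fontaine both have roll number 233, so the next rule applies.
Among Chaudhari and Fontaine, alphabetically by surname: Chaudhari before Fontaine.
Among Leclerc, Okafor and Tanaka, by date of appointment to the Order (later first): Leclerc and Okafor (8 Dec 2003) before Tanaka (9 Apr 2003).
Leclerc and Okafor are each a Collar holder, so the next rule applies.
Leclerc and Okafor both have roll number 155, so the next rule applies.
Among Leclerc and Okafor, alphabetically by surname: Leclerc before Okafor.
Order: Chaudhari, Fontaine, Brennan, Leclerc, Okafor, Tanaka.

Fontaine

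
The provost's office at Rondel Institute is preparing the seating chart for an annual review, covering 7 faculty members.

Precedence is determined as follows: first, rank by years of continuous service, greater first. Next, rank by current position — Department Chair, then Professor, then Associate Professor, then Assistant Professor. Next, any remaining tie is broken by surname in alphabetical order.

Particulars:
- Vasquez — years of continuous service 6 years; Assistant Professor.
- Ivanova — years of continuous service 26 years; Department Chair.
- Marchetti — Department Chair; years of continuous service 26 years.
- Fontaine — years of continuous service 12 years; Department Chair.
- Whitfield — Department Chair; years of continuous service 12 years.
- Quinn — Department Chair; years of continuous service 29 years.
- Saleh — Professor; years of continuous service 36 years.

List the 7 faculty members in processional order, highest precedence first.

By years of continuous service (higher first): Saleh (36 years); then Quinn (29 years); then Ivanova and Marchetti (both 26 years); then Fontaine and Whitfield (both 12 years); then Vasquez (6 years).
Ivanova and Marchetti are each Department Chair, so the next rule applies.
Among Ivanova and Marchetti, alphabetically by surname: Ivanova before Marchetti.
Fontaine and Whitfield are each Department Chair, so the next rule applies.
Among Fontaine and Whitfield, alphabetically by surname: Fontaine before Whitfield.
Full order: Saleh, Quinn, Ivanova, Marchetti, Fontaine, Whitfield, Vasquez.

Saleh, Quinn, Ivanova, Marchetti, Fontaine, Whitfield, Vasquez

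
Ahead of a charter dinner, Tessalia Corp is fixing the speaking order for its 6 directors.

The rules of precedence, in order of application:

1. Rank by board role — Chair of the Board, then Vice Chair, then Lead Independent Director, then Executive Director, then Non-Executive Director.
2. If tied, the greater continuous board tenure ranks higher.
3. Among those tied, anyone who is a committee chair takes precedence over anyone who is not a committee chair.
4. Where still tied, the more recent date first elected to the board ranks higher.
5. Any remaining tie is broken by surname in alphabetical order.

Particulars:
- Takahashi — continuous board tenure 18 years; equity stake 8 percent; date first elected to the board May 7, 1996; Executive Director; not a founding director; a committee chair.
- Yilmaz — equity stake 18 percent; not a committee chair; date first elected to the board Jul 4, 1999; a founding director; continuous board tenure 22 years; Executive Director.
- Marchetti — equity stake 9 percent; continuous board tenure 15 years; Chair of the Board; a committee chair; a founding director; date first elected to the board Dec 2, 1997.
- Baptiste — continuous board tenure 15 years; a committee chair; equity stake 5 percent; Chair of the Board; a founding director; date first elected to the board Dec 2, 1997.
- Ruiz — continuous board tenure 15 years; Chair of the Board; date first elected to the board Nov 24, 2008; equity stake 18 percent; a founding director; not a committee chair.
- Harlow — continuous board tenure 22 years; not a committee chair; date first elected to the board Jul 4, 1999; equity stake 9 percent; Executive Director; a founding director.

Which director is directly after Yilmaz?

Takahashi

By board role: Baptiste, Marchetti and Ruiz (Chair of the Board); then Harlow, Yilmaz and Takahashi (Executive Director).
Baptiste, Marchetti and Ruiz all have continuous board tenure 15 years, so the next rule applies.
Among Baptiste, Marchetti and Ruiz, a committee chair before not a committee chair: Baptiste and Marchetti (a committee chair) before Ruiz (not a committee chair).
Baptiste and Marchetti both have date first elected to the board Dec 2, 1997, so the next rule applies.
Among Baptiste and Marchetti, alphabetically by surname: Baptiste before Marchetti.
Among Harlow, Yilmaz and Takahashi, by continuous board tenure (higher first): Harlow and Yilmaz (22 years) before Takahashi (18 years).
Harlow and Yilmaz are each not a committee chair, so the next rule applies.
Harlow and Yilmaz both have date first elected to the board Jul 4, 1999, so the next rule applies.
Among Harlow and Yilmaz, alphabetically by surname: Harlow before Yilmaz.
Order: Baptiste, Marchetti, Ruiz, Harlow, Yilmaz, Takahashi.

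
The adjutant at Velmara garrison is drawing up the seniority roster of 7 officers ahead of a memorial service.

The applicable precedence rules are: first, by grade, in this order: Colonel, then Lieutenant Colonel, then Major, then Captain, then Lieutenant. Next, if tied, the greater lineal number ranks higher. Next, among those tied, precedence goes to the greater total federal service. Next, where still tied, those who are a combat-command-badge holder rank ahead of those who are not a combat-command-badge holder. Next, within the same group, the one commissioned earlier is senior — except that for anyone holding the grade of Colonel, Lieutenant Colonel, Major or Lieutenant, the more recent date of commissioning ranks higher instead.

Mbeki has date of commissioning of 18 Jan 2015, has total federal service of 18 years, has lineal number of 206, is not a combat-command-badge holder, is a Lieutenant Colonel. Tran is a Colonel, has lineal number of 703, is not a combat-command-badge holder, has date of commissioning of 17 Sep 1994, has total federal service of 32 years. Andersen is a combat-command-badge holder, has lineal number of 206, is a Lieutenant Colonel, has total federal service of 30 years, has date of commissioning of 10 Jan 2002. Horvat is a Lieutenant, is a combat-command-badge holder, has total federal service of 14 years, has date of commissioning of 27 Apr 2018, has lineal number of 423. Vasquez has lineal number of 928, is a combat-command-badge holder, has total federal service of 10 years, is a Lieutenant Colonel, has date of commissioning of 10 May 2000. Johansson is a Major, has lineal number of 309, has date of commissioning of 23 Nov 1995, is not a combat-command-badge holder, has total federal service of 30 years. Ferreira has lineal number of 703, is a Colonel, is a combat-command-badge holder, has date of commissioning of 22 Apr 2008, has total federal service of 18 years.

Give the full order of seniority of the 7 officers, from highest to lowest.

Tran, Ferreira, Vasquez, Andersen, Mbeki, Johansson, Horvat

By grade: Tran and Ferreira (Colonel); then Vasquez, Andersen and Mbeki (Lieutenant Colonel); then Johansson (Major); then Horvat (Lieutenant).
Tran and Ferreira both have lineal number 703, so the next rule applies.
Among Tran and Ferreira, by total federal service (higher first): Tran (32 years) before Ferreira (18 years).
Among Vasquez, Andersen and Mbeki, by lineal number (higher first): Vasquez (928) before Andersen and Mbeki (206).
Among Andersen and Mbeki, by total federal service (higher first): Andersen (30 years) before Mbeki (18 years).
Full order: Tran, Ferreira, Vasquez, Andersen, Mbeki, Johansson, Horvat.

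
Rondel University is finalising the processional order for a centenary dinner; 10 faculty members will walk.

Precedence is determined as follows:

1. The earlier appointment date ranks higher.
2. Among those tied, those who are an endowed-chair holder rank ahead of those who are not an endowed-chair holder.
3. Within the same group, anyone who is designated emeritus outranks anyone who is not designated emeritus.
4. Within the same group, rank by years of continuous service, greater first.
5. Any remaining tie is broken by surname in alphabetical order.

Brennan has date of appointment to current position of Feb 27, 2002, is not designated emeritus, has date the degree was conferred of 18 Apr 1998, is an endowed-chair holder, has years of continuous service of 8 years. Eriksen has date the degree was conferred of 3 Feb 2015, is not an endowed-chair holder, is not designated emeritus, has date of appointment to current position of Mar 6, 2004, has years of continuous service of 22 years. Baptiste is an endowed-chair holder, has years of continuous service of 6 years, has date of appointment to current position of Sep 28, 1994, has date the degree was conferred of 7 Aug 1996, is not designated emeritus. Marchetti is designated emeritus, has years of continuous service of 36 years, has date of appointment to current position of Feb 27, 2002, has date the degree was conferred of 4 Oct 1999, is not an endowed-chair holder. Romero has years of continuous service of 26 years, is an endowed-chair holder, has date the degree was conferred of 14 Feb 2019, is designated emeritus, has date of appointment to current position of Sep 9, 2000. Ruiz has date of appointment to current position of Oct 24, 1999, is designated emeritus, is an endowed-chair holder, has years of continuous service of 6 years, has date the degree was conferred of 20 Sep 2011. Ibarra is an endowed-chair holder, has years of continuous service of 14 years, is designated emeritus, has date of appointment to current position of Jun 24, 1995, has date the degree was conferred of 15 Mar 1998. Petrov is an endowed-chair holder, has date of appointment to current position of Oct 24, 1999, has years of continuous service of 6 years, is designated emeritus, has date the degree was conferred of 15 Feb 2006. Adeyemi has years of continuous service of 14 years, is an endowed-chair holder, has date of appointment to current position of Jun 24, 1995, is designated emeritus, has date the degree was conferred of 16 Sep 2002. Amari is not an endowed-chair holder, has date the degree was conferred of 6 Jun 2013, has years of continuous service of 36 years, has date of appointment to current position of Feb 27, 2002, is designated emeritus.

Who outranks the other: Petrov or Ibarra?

Ibarra

By date of appointment to current position (earlier first): Baptiste (Sep 28, 1994); then Adeyemi and Ibarra (both Jun 24, 1995); then Petrov and Ruiz (both Oct 24, 1999); then Romero (Sep 9, 2000); then Brennan, Amari and Marchetti (each Feb 27, 2002); then Eriksen (Mar 6, 2004).
Adeyemi and Ibarra are each an endowed-chair holder, so the next rule applies.
Adeyemi and Ibarra are each designated emeritus, so the next rule applies.
Adeyemi and Ibarra both have years of continuous service 14 years, so the next rule applies.
Among Adeyemi and Ibarra, alphabetically by surname: Adeyemi before Ibarra.
Petrov and Ruiz are each an endowed-chair holder, so the next rule applies.
Petrov and Ruiz are each designated emeritus, so the next rule applies.
Petrov and Ruiz both have years of continuous service 6 years, so the next rule applies.
Among Petrov and Ruiz, alphabetically by surname: Petrov before Ruiz.
Among Brennan, Amari and Marchetti, an endowed-chair holder before not an endowed-chair holder: Brennan (an endowed-chair holder) before Amari and Marchetti (not an endowed-chair holder).
Amari and Marchetti are each designated emeritus, so the next rule applies.
Amari and Marchetti both have years of continuous service 36 years, so the next rule applies.
Among Amari and Marchetti, alphabetically by surname: Amari before Marchetti.
So Ibarra takes precedence.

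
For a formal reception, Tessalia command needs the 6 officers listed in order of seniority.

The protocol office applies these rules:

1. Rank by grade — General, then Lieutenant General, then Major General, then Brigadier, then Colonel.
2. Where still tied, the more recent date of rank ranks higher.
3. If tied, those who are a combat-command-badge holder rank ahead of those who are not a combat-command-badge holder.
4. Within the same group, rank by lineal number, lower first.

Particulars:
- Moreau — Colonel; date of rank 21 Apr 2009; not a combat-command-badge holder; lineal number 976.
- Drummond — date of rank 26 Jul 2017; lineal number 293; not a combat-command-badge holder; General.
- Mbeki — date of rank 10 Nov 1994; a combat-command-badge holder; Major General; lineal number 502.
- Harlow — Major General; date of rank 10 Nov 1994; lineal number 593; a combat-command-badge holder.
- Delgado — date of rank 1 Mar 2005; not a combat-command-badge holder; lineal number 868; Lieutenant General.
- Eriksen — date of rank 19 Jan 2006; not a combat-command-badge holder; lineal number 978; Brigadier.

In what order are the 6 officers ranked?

By grade: Drummond (General); then Delgado (Lieutenant General); then Mbeki and Harlow (Major General); then Eriksen (Brigadier); then Moreau (Colonel).
Mbeki and Harlow both have date of rank 10 Nov 1994, so the next rule applies.
Mbeki and Harlow are each a combat-command-badge holder, so the next rule applies.
Among Mbeki and Harlow, by lineal number (lower first): Mbeki (502) before Harlow (593).
Full order: Drummond, Delgado, Mbeki, Harlow, Eriksen, Moreau.

Drummond, Delgado, Mbeki, Harlow, Eriksen, Moreau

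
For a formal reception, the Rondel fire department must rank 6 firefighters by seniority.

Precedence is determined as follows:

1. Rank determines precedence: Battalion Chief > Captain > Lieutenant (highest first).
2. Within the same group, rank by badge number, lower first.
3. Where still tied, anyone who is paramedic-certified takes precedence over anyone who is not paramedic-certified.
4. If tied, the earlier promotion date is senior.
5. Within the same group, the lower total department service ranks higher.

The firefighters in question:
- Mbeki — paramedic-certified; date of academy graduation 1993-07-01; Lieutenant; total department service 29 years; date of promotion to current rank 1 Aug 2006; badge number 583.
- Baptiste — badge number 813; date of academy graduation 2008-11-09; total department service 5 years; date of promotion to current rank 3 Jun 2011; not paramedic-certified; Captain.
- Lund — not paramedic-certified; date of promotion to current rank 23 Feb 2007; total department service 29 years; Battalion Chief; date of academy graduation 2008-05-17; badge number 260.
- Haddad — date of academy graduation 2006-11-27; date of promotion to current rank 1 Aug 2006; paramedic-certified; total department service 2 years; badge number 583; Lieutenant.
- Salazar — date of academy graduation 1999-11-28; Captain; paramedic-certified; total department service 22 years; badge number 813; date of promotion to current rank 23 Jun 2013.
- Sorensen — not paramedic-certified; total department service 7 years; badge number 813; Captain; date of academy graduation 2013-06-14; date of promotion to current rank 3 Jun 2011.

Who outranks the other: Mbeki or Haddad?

Haddad

By rank: Lund (Battalion Chief); then Salazar, Baptiste and Sorensen (Captain); then Haddad and Mbeki (Lieutenant).
Salazar, Baptiste and Sorensen all have badge number 813, so the next rule applies.
Among Salazar, Baptiste and Sorensen, paramedic-certified before not paramedic-certified: Salazar (paramedic-certified) before Baptiste and Sorensen (not paramedic-certified).
Baptiste and Sorensen both have date of promotion to current rank 3 Jun 2011, so the next rule applies.
Among Baptiste and Sorensen, by total department service (lower first): Baptiste (5 years) before Sorensen (7 years).
Haddad and Mbeki both have badge number 583, so the next rule applies.
Haddad and Mbeki are each paramedic-certified, so the next rule applies.
Haddad and Mbeki both have date of promotion to current rank 1 Aug 2006, so the next rule applies.
Among Haddad and Mbeki, by total department service (lower first): Haddad (2 years) before Mbeki (29 years).
So Haddad takes precedence.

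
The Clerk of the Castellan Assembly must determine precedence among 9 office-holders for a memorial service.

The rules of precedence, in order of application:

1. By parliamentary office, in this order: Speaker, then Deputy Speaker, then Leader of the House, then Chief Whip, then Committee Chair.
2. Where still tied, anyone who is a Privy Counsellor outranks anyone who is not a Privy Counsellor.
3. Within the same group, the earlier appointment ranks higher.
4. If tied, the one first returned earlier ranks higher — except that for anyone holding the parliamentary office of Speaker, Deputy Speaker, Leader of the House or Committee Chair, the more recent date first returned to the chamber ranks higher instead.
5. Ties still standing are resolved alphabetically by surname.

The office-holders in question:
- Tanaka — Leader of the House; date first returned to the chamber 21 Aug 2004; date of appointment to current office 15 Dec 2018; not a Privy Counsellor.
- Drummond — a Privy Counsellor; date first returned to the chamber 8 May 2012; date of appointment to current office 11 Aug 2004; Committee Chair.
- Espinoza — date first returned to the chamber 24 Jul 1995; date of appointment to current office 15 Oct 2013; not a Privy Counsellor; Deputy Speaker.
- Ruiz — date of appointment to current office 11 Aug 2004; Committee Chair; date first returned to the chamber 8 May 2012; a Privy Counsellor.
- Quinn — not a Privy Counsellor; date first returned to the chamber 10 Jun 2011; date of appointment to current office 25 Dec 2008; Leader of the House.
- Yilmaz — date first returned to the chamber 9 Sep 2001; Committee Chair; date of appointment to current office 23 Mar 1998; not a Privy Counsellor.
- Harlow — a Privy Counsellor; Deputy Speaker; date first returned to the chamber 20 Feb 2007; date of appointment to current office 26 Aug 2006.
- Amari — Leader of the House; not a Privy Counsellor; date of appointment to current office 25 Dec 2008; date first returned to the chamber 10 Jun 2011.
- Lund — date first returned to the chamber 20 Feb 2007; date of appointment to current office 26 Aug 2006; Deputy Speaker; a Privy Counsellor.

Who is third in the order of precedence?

By parliamentary office: Harlow, Lund and Espinoza (Deputy Speaker); then Amari, Quinn and Tanaka (Leader of the House); then Drummond, Ruiz and Yilmaz (Committee Chair).
Among Harlow, Lund and Espinoza, a Privy Counsellor before not a Privy Counsellor: Harlow and Lund (a Privy Counsellor) before Espinoza (not a Privy Counsellor).
Harlow and Lund both have date of appointment to current office 26 Aug 2006, so the next rule applies.
Harlow and Lund both have date first returned to the chamber 20 Feb 2007, so the next rule applies.
Among Harlow and Lund, alphabetically by surname: Harlow before Lund.
Amari, Quinn and Tanaka are each not a Privy Counsellor, so the next rule applies.
Among Amari, Quinn and Tanaka, by date of appointment to current office (earlier first): Amari and Quinn (25 Dec 2008) before Tanaka (15 Dec 2018).
Amari and Quinn both have date first returned to the chamber 10 Jun 2011, so the next rule applies.
Among Amari and Quinn, alphabetically by surname: Amari before Quinn.
Among Drummond, Ruiz and Yilmaz, a Privy Counsellor before not a Privy Counsellor: Drummond and Ruiz (a Privy Counsellor) before Yilmaz (not a Privy Counsellor).
Drummond and Ruiz both have date of appointment to current office 11 Aug 2004, so the next rule applies.
Drummond and Ruiz both have date first returned to the chamber 8 May 2012, so the next rule applies.
Among Drummond and Ruiz, alphabetically by surname: Drummond before Ruiz.
Order: Harlow, Lund, Espinoza, Amari, Quinn, Tanaka, Drummond, Ruiz, Yilmaz.

Espinoza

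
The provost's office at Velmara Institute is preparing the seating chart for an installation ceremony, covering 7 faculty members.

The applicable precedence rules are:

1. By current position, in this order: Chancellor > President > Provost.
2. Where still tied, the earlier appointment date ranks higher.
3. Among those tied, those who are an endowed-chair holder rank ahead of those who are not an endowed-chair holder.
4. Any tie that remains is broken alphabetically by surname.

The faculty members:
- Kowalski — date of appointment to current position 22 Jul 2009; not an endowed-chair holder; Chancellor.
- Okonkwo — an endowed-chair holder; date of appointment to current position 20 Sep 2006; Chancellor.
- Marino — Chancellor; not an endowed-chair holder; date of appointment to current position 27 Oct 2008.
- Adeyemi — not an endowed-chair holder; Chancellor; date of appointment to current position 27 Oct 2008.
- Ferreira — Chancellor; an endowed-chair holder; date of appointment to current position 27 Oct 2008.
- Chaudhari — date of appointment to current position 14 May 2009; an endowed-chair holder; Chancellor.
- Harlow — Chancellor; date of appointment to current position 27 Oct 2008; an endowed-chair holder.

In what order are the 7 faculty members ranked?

By current position: Okonkwo, Ferreira, Harlow, Adeyemi, Marino, Chaudhari and Kowalski (Chancellor).
Among Okonkwo, Ferreira, Harlow, Adeyemi, Marino, Chaudhari and Kowalski, by date of appointment to current position (earlier first): Okonkwo (20 Sep 2006) before Ferreira, Harlow, Adeyemi and Marino (27 Oct 2008) before Chaudhari (14 May 2009) before Kowalski (22 Jul 2009).
Among Ferreira, Harlow, Adeyemi and Marino, an endowed-chair holder before not an endowed-chair holder: Ferreira and Harlow (an endowed-chair holder) before Adeyemi and Marino (not an endowed-chair holder).
Among Ferreira and Harlow, alphabetically by surname: Ferreira before Harlow.
Among Adeyemi and Marino, alphabetically by surname: Adeyemi before Marino.
Full order: Okonkwo, Ferreira, Harlow, Adeyemi, Marino, Chaudhari, Kowalski.

Okonkwo, Ferreira, Harlow, Adeyemi, Marino, Chaudhari, Kowalski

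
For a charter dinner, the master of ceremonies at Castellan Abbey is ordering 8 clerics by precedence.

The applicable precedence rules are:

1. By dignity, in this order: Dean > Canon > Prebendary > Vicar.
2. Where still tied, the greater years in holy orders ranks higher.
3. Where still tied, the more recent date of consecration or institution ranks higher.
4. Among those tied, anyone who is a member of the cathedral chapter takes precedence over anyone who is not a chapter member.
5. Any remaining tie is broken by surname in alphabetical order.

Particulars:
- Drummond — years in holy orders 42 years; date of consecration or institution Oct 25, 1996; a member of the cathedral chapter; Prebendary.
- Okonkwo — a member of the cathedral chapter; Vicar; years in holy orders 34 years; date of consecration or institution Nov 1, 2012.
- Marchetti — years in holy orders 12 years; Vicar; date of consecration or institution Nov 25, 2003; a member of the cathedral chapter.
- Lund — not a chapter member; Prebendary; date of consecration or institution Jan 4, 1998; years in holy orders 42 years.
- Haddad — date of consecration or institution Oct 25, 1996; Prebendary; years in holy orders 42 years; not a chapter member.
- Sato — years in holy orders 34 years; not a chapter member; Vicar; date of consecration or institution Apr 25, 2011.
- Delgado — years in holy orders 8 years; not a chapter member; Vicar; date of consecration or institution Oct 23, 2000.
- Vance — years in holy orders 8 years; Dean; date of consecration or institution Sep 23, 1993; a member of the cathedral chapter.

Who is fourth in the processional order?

Haddad

By dignity: Vance (Dean); then Lund, Drummond and Haddad (Prebendary); then Okonkwo, Sato, Marchetti and Delgado (Vicar).
Lund, Drummond and Haddad all have years in holy orders 42 years, so the next rule applies.
Among Lund, Drummond and Haddad, by date of consecration or institution (later first): Lund (Jan 4, 1998) before Drummond and Haddad (Oct 25, 1996).
Among Drummond and Haddad, a member of the cathedral chapter before not a chapter member: Drummond (a member of the cathedral chapter) before Haddad (not a chapter member).
Among Okonkwo, Sato, Marchetti and Delgado, by years in holy orders (higher first): Okonkwo and Sato (34 years) before Marchetti (12 years) before Delgado (8 years).
Among Okonkwo and Sato, by date of consecration or institution (later first): Okonkwo (Nov 1, 2012) before Sato (Apr 25, 2011).
Order: Vance, Lund, Drummond, Haddad, Okonkwo, Sato, Marchetti, Delgado.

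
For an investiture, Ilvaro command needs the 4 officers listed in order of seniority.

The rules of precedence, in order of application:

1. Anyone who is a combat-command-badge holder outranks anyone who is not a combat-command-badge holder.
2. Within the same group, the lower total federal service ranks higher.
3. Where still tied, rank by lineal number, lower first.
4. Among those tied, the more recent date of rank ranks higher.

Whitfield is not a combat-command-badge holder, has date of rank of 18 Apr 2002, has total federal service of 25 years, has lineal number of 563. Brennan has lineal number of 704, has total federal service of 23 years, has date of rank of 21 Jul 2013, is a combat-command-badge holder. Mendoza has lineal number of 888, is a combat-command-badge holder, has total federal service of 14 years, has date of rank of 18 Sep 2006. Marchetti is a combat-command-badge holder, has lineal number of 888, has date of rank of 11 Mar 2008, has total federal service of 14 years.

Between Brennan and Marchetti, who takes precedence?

Marchetti

By the first rule: Marchetti, Mendoza and Brennan (each a combat-command-badge holder); then Whitfield (not a combat-command-badge holder).
Among Marchetti, Mendoza and Brennan, by total federal service (lower first): Marchetti and Mendoza (14 years) before Brennan (23 years).
Marchetti and Mendoza both have lineal number 888, so the next rule applies.
Among Marchetti and Mendoza, by date of rank (later first): Marchetti (11 Mar 2008) before Mendoza (18 Sep 2006).
So Marchetti takes precedence.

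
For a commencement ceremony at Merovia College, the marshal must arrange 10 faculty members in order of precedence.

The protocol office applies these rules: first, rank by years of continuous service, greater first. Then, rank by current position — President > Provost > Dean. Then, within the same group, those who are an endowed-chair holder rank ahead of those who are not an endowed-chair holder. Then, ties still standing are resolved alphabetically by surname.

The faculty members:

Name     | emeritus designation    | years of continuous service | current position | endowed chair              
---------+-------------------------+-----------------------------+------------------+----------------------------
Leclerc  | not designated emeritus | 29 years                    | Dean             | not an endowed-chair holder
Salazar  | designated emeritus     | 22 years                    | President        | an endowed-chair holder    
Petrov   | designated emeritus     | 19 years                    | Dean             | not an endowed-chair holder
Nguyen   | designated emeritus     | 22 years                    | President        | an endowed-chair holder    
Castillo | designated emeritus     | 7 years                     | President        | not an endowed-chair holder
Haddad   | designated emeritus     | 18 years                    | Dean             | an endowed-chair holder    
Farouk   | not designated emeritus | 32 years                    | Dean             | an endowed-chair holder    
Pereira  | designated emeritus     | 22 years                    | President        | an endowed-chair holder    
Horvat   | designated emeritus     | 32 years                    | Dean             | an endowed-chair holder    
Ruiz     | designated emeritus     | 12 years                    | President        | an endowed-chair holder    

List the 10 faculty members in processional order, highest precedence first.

By years of continuous service (higher first): Farouk and Horvat (both 32 years); then Leclerc (29 years); then Nguyen, Pereira and Salazar (each 22 years); then Petrov (19 years); then Haddad (18 years); then Ruiz (12 years); then Castillo (7 years).
Farouk and Horvat are each Dean, so the next rule applies.
Farouk and Horvat are each an endowed-chair holder, so the next rule applies.
Among Farouk and Horvat, alphabetically by surname: Farouk before Horvat.
Nguyen, Pereira and Salazar are each President, so the next rule applies.
Nguyen, Pereira and Salazar are each an endowed-chair holder, so the next rule applies.
Among Nguyen, Pereira and Salazar, alphabetically by surname: Nguyen before Pereira before Salazar.
Full order: Farouk, Horvat, Leclerc, Nguyen, Pereira, Salazar, Petrov, Haddad, Ruiz, Castillo.

Farouk, Horvat, Leclerc, Nguyen, Pereira, Salazar, Petrov, Haddad, Ruiz, Castillo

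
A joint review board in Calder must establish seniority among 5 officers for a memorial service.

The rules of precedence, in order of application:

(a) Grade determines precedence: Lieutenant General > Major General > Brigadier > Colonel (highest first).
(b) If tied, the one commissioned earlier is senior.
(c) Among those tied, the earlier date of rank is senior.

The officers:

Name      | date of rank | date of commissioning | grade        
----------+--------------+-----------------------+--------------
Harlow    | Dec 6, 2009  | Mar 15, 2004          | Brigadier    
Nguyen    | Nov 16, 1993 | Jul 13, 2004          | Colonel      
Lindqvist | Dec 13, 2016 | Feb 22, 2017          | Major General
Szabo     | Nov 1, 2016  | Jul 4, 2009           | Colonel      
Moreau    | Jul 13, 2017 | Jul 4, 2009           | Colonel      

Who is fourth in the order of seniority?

Szabo

By grade: Lindqvist (Major General); then Harlow (Brigadier); then Nguyen, Szabo and Moreau (Colonel).
Among Nguyen, Szabo and Moreau, by date of commissioning (earlier first): Nguyen (Jul 13, 2004) before Szabo and Moreau (Jul 4, 2009).
Among Szabo and Moreau, by date of rank (earlier first): Szabo (Nov 1, 2016) before Moreau (Jul 13, 2017).
Order: Lindqvist, Harlow, Nguyen, Szabo, Moreau.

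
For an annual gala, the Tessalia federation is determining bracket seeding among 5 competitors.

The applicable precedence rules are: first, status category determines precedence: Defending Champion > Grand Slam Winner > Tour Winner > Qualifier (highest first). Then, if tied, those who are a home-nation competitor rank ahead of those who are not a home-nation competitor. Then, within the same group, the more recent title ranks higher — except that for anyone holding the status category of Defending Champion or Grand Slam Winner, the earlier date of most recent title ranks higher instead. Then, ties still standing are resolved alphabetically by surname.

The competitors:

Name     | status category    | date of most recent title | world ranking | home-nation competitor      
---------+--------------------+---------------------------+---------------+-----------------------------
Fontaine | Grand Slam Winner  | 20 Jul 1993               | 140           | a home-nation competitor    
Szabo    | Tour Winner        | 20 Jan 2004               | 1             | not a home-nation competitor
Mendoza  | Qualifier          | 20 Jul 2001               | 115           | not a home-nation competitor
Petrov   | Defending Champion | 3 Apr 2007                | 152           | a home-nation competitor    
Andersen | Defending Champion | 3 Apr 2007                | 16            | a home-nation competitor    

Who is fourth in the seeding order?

By status category: Andersen and Petrov (Defending Champion); then Fontaine (Grand Slam Winner); then Szabo (Tour Winner); then Mendoza (Qualifier).
Andersen and Petrov are each a home-nation competitor, so the next rule applies.
Andersen and Petrov both have date of most recent title 3 Apr 2007, so the next rule applies.
Among Andersen and Petrov, alphabetically by surname: Andersen before Petrov.
Order: Andersen, Petrov, Fontaine, Szabo, Mendoza.

Szabo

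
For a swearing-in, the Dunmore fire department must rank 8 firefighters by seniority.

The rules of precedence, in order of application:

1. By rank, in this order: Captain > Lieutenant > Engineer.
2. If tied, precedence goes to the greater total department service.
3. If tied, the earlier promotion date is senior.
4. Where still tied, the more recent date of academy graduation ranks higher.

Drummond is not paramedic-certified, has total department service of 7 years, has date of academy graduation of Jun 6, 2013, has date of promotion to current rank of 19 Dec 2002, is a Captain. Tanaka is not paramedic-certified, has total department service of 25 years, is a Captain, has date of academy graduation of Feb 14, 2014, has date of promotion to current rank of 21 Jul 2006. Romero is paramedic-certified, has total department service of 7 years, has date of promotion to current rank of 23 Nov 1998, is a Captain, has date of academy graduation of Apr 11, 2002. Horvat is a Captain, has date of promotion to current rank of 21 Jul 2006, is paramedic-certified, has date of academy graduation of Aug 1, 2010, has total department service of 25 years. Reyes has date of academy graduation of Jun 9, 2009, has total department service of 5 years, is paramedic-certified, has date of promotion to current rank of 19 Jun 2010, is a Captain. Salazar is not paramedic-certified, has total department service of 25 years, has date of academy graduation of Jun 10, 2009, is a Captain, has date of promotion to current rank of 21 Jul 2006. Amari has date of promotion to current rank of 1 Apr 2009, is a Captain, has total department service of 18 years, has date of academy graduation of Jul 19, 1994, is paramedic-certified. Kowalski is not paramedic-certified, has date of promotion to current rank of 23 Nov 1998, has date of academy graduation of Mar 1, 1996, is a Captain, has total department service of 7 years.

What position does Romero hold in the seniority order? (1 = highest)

By rank: Tanaka, Horvat, Salazar, Amari, Romero, Kowalski, Drummond and Reyes (Captain).
Among Tanaka, Horvat, Salazar, Amari, Romero, Kowalski, Drummond and Reyes, by total department service (higher first): Tanaka, Horvat and Salazar (25 years) before Amari (18 years) before Romero, Kowalski and Drummond (7 years) before Reyes (5 years).
Tanaka, Horvat and Salazar all have date of promotion to current rank 21 Jul 2006, so the next rule applies.
Among Tanaka, Horvat and Salazar, by date of academy graduation (later first): Tanaka (Feb 14, 2014) before Horvat (Aug 1, 2010) before Salazar (Jun 10, 2009).
Among Romero, Kowalski and Drummond, by date of promotion to current rank (earlier first): Romero and Kowalski (23 Nov 1998) before Drummond (19 Dec 2002).
Among Romero and Kowalski, by date of academy graduation (later first): Romero (Apr 11, 2002) before Kowalski (Mar 1, 1996).
Order: Tanaka, Horvat, Salazar, Amari, Romero, Kowalski, Drummond, Reyes. So position 5.

5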